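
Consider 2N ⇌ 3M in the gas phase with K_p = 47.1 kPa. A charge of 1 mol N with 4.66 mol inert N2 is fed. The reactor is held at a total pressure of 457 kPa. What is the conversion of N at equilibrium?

X = 0.401

Let X = conversion of N (basis 1 mol N); extent of reaction ξ = 0.5X.
Mole table: n_N = 1 − X; n_M = 1.5X; n_I = 4.66 (inert).
Summing: n_T = 5.66 + 0.5X.
Mole fractions y_i = n_i/n_T; K_p = p_M^3 / (p_N^2) with p_i = y_i·P.
This yields a degree-3 equation in X; solving on (0,1), X = 0.401.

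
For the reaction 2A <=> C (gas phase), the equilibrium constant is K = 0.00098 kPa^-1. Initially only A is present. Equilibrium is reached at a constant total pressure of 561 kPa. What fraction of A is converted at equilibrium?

X = 0.441

Let X = conversion of A (basis 1 mol A); extent of reaction ξ = 0.5X.
Moles: n_A = 1 − X; n_C = 0.5X.
n_T = Σnᵢ = 1 − 0.5X.
With p_i = (n_i/n_T)P, K = p_C / (p_A^2).
Substituting and setting equal to 0.00098 kPa^-1 gives a polynomial in X; the root in (0,1) is X = 0.441.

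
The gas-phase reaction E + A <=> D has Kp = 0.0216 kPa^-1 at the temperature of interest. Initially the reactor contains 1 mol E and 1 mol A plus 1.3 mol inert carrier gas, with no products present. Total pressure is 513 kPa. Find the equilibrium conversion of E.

Take 1 mol E as basis and let X be its fractional conversion, so ξ = X.
Moles: n_E = 1 − X; n_A = 1 − X; n_D = X; n_I = 1.3 (inert).
n_T = Σnᵢ = 3.3 − X.
With p_i = (n_i/n_T)P, Kp = p_D / (p_E p_A).
This yields a degree-2 equation in X; solving on (0,1), X = 0.614.

X = 0.614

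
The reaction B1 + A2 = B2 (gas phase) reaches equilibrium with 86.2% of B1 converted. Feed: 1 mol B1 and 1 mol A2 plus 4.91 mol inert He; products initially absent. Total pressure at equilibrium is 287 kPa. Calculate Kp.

Kp = 0.954 kPa^-1

Basis: 1 mol B1 initially; let X = conversion of B1. Extent ξ = X.
Species balance: n_B1 = 1 − X; n_A2 = 1 − X; n_B2 = X; n_I = 4.91 (inert).
Total moles n_T = 6.91 − X.
At X = 0.862: n_B1 = 0.138, n_A2 = 0.138, n_B2 = 0.862, n_T = 6.05.
p_i = (n_i/n_T)·P. Kp = p_B2 / (p_B1 p_A2) = 0.954 kPa^-1.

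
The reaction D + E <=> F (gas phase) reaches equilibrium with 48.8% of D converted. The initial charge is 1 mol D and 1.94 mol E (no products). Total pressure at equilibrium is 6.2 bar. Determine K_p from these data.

K_p = 0.26 bar^-1

Let X = conversion of D (basis 1 mol D); extent of reaction ξ = X.
Mole table: n_D = 1 − X; n_E = 1.94 − X; n_F = X.
Summing: n_T = 2.94 − X.
At X = 0.488: n_D = 0.512, n_E = 1.45, n_F = 0.488, n_T = 2.45.
p_i = (n_i/n_T)·P. K_p = p_F / (p_D p_E) = 0.26 bar^-1.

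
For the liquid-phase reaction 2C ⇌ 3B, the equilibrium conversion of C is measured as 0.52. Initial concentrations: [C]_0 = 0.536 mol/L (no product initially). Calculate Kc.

Kc = 1.1 mol/L

Let X = conversion of C.
Concentrations: [C] = 0.536 − 0.536X; [B] = 0.804X.
At X = 0.52: [C] = 0.257, [B] = 0.418.
Kc = [B]^3 / ([C]^2) = 1.1 mol/L.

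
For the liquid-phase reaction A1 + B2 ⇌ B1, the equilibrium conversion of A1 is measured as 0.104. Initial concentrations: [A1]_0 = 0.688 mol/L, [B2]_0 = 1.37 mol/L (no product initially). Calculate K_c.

K_c = 0.0894 L/mol

Let X = conversion of A1.
Concentrations: [A1] = 0.688 − 0.688X; [B2] = 1.37 − 0.688X; [B1] = 0.688X.
At X = 0.104: [A1] = 0.616, [B2] = 1.3, [B1] = 0.0716.
K_c = [B1] / ([A1] [B2]) = 0.0894 L/mol.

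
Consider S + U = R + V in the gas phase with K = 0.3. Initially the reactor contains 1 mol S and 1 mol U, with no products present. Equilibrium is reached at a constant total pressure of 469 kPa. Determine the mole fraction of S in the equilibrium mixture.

y_S = 0.323

Let X = conversion of S (basis 1 mol S); extent of reaction ξ = X.
Species balance: n_S = 1 − X; n_U = 1 − X; n_R = X; n_V = X.
Total moles n_T = 2 (Δν = 0, constant).
With p_i = (n_i/n_T)P, K = p_R p_V / (p_S p_U).
Substituting and setting equal to 0.3 gives a polynomial in X; the root in (0,1) is X = 0.354.
Then n_S = 0.646, n_T = 2, so y_S = 0.323.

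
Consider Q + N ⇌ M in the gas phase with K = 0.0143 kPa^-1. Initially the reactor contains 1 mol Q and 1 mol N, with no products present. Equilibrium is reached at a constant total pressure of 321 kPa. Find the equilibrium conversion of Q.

X = 0.577

Take 1 mol Q as basis and let X be its fractional conversion, so ξ = X.
Species balance: n_Q = 1 − X; n_N = 1 − X; n_M = X.
Total moles n_T = 2 − X.
y_i = n_i/n_T, p_i = y_i·P. K = p_M / (p_Q p_N).
Substituting and setting equal to 0.0143 kPa^-1 gives a polynomial in X; the root in (0,1) is X = 0.577.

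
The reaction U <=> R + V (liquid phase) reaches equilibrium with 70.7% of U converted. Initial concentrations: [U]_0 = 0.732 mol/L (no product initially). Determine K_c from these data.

Let X = conversion of U.
Concentrations: [U] = 0.732 − 0.732X; [R] = 0.732X; [V] = 0.732X.
At X = 0.707: [U] = 0.214, [R] = 0.518, [V] = 0.518.
K_c = [R] [V] / ([U]) = 1.25 mol/L.

K_c = 1.25 mol/L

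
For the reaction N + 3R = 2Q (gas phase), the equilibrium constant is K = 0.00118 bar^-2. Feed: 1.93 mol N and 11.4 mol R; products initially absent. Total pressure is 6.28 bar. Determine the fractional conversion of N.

X = 0.185

Take 1.93 mol N as basis and let X be its fractional conversion, so ξ = 1.93X.
Species balance: n_N = 1.93 − 1.93X; n_R = 11.4 − 5.79X; n_Q = 3.86X.
n_T = Σnᵢ = 13.3 − 3.86X.
y_i = n_i/n_T, p_i = y_i·P. K = p_Q^2 / (p_N p_R^3).
This yields a degree-4 equation in X; solving on (0,1), X = 0.185.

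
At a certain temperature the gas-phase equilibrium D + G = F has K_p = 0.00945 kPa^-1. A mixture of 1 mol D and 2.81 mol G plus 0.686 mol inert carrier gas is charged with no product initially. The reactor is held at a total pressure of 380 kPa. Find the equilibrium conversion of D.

Let X = conversion of D (basis 1 mol D); extent of reaction ξ = X.
Mole table: n_D = 1 − X; n_G = 2.81 − X; n_F = X; n_I = 0.686 (inert).
Total moles n_T = 4.5 − X.
With p_i = (n_i/n_T)P, K_p = p_F / (p_D p_G).
Substituting and setting equal to 0.00945 kPa^-1 gives a polynomial in X; the root in (0,1) is X = 0.668.

X = 0.668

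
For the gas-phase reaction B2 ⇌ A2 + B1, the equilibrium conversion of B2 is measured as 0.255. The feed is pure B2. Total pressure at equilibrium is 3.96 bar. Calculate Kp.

Kp = 0.275 bar

Let X = conversion of B2 (basis 1 mol B2); extent of reaction ξ = X.
Mole table: n_B2 = 1 − X; n_A2 = X; n_B1 = X.
Total moles n_T = 1 + X.
At X = 0.255: n_B2 = 0.745, n_A2 = 0.255, n_B1 = 0.255, n_T = 1.25.
p_i = (n_i/n_T)·P. Kp = p_A2 p_B1 / (p_B2) = 0.275 bar.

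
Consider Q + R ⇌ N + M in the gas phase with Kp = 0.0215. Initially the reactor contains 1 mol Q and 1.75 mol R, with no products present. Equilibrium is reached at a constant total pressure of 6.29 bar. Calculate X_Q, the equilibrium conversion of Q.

Basis: 1 mol Q initially; let X = conversion of Q. Extent ξ = X.
Mole table: n_Q = 1 − X; n_R = 1.75 − X; n_N = X; n_M = X.
Total moles n_T = 2.75 (Δν = 0, constant).
Mole fractions y_i = n_i/n_T; Kp = p_N p_M / (p_Q p_R) with p_i = y_i·P.
Substituting and setting equal to 0.0215 gives a polynomial in X; the root in (0,1) is X = 0.168.

X = 0.168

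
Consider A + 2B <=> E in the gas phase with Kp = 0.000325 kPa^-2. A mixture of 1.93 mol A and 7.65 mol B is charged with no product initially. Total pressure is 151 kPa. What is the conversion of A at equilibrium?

Basis: 1.93 mol A initially; let X = conversion of A. Extent ξ = 1.93X.
At extent ξ: n_A = 1.93 − 1.93X; n_B = 7.65 − 3.86X; n_E = 1.93X.
n_T = Σnᵢ = 9.58 − 3.86X.
Mole fractions y_i = n_i/n_T; Kp = p_E / (p_A p_B^2) with p_i = y_i·P.
Setting this equal to 0.000325 kPa^-2 and taking the physical root (0 < X < 1) gives X = 0.787.

X = 0.787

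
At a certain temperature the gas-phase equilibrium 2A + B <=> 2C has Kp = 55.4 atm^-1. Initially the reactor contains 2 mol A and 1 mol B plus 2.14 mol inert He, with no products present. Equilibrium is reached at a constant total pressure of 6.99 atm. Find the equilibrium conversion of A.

Let X = conversion of A (basis 2 mol A); extent of reaction ξ = X.
At extent ξ: n_A = 2 − 2X; n_B = 1 − X; n_C = 2X; n_I = 2.14 (inert).
Total moles n_T = 5.14 − X.
Mole fractions y_i = n_i/n_T; Kp = p_C^2 / (p_A^2 p_B) with p_i = y_i·P.
This yields a degree-3 equation in X; solving on (0,1), X = 0.806.

X = 0.806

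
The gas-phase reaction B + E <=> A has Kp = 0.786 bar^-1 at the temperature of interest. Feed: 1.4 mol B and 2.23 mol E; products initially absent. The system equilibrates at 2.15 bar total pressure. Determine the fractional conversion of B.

Basis: 1.4 mol B initially; let X = conversion of B. Extent ξ = 1.4X.
At extent ξ: n_B = 1.4 − 1.4X; n_E = 2.23 − 1.4X; n_A = 1.4X.
n_T = Σnᵢ = 3.63 − 1.4X.
With p_i = (n_i/n_T)P, Kp = p_A / (p_B p_E).
This yields a degree-2 equation in X; solving on (0,1), X = 0.472.

X = 0.472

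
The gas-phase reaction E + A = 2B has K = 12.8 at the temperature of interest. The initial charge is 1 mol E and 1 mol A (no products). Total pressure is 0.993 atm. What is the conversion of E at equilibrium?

Take 1 mol E as basis and let X be its fractional conversion, so ξ = X.
At extent ξ: n_E = 1 − X; n_A = 1 − X; n_B = 2X.
n_T stays at 2 (no change in mole number).
y_i = n_i/n_T, p_i = y_i·P. K = p_B^2 / (p_E p_A).
Setting this equal to 12.8 and taking the physical root (0 < X < 1) gives X = 0.641.

X = 0.641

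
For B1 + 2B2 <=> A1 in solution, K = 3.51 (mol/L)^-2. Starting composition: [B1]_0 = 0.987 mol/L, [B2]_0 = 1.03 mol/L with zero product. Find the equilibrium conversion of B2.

Let X = conversion of B2; extent ξ = 1.03X/2 mol/L.
Concentrations: [B1] = 0.987 − 0.515X; [B2] = 1.03 − 1.03X; [A1] = 0.515X.
K = [A1] / ([B1] [B2]^2).
Equating to 3.51 (mol/L)^-2: the physical root is X = 0.635.

X = 0.635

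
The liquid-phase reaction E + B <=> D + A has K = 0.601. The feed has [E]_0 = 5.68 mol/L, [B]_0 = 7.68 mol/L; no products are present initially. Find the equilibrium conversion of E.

X = 0.503

Let X = conversion of E; extent ξ = 5.68·X mol/L.
Concentrations: [E] = 5.68 − 5.68X; [B] = 7.68 − 5.68X; [D] = 5.68X; [A] = 5.68X.
K = [D] [A] / ([E] [B]).
This equals 0.601 at X = 0.503 (the root in 0 < X < 1).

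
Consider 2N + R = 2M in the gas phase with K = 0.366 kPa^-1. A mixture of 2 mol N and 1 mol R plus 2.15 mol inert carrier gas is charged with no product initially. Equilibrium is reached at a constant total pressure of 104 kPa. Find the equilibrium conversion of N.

X = 0.636

Take 2 mol N as basis and let X be its fractional conversion, so ξ = X.
Mole table: n_N = 2 − 2X; n_R = 1 − X; n_M = 2X; n_I = 2.15 (inert).
Total moles n_T = 5.15 − X.
Mole fractions y_i = n_i/n_T; K = p_M^2 / (p_N^2 p_R) with p_i = y_i·P.
Equating to 0.366 kPa^-1 and solving on 0 < X < 1: X = 0.636.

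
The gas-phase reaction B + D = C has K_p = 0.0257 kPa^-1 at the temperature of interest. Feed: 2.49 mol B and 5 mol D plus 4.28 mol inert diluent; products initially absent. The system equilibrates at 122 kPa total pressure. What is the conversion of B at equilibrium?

Take 2.49 mol B as basis and let X be its fractional conversion, so ξ = 2.49X.
Species balance: n_B = 2.49 − 2.49X; n_D = 5 − 2.49X; n_C = 2.49X; n_I = 4.28 (inert).
Total moles n_T = 11.8 − 2.49X.
y_i = n_i/n_T, p_i = y_i·P. K_p = p_C / (p_B p_D).
Setting this equal to 0.0257 kPa^-1 and taking the physical root (0 < X < 1) gives X = 0.525.

X = 0.525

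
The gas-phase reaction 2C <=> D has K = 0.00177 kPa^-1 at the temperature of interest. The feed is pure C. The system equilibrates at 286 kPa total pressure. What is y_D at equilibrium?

y_D = 0.270

Basis: 1 mol C initially; let X = conversion of C. Extent ξ = 0.5X.
Mole table: n_C = 1 − X; n_D = 0.5X.
n_T = Σnᵢ = 1 − 0.5X.
y_i = n_i/n_T, p_i = y_i·P. K = p_D / (p_C^2).
Equating to 0.00177 kPa^-1 and solving on 0 < X < 1: X = 0.425.
Then n_D = 0.213, n_T = 0.787, so y_D = 0.270.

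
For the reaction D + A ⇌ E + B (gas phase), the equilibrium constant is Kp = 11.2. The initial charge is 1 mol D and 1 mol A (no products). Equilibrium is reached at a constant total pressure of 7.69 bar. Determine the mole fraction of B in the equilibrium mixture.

Take 1 mol D as basis and let X be its fractional conversion, so ξ = X.
Species balance: n_D = 1 − X; n_A = 1 − X; n_E = X; n_B = X.
n_T stays at 2 (no change in mole number).
Mole fractions y_i = n_i/n_T; Kp = p_E p_B / (p_D p_A) with p_i = y_i·P.
This yields a degree-2 equation in X; solving on (0,1), X = 0.770.
Then n_B = 0.77, n_T = 2, so y_B = 0.385.

y_B = 0.385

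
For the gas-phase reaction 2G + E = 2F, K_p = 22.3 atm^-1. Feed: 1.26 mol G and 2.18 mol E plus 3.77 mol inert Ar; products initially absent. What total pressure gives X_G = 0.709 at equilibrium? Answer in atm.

Take 1.26 mol G as basis and let X be its fractional conversion, so ξ = 0.63X.
Moles: n_G = 1.26 − 1.26X; n_E = 2.18 − 0.63X; n_F = 1.26X; n_I = 3.77 (inert).
Summing: n_T = 7.21 − 0.63X.
K_p = p_F^2 / (p_G^2 p_E) with p_i = (n_i/n_T)·P.
At X = 0.709: the mole-fraction product g(X) = Π y_i^ν_i = 23.16. Since K_p = g(X)·P^{-1}, P = (g/K_p)^(1/1) = (23.16/22.3)^(1/1) = 1.04 atm.

P = 1.04 atm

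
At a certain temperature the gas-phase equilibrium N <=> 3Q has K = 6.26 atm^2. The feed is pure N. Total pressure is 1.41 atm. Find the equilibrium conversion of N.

Let X = conversion of N (basis 1 mol N); extent of reaction ξ = X.
Species balance: n_N = 1 − X; n_Q = 3X.
Total moles n_T = 1 + 2X.
With p_i = (n_i/n_T)P, K = p_Q^3 / (p_N).
Setting this equal to 6.26 atm^2 and taking the physical root (0 < X < 1) gives X = 0.608.

X = 0.608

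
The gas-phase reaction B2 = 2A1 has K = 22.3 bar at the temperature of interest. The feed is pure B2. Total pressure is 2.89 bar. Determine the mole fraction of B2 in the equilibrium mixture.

y_B2 = 0.104

Let X = conversion of B2 (basis 1 mol B2); extent of reaction ξ = X.
Species balance: n_B2 = 1 − X; n_A1 = 2X.
Total moles n_T = 1 + X.
y_i = n_i/n_T, p_i = y_i·P. K = p_A1^2 / (p_B2).
This yields a degree-2 equation in X; solving on (0,1), X = 0.812.
Then n_B2 = 0.188, n_T = 1.81, so y_B2 = 0.104.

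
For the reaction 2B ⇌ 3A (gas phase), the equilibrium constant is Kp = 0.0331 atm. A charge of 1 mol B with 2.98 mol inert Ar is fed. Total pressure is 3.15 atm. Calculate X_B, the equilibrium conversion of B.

X = 0.201

Take 1 mol B as basis and let X be its fractional conversion, so ξ = 0.5X.
Mole table: n_B = 1 − X; n_A = 1.5X; n_I = 2.98 (inert).
Total moles n_T = 3.98 + 0.5X.
Mole fractions y_i = n_i/n_T; Kp = p_A^3 / (p_B^2) with p_i = y_i·P.
This yields a degree-3 equation in X; solving on (0,1), X = 0.201.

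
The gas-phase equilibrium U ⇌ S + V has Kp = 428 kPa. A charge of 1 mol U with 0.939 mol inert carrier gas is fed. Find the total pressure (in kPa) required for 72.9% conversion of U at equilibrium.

P = 582 kPa

Basis: 1 mol U initially; let X = conversion of U. Extent ξ = X.
Moles: n_U = 1 − X; n_S = X; n_V = X; n_I = 0.939 (inert).
Summing: n_T = 1.94 + X.
Kp = p_S p_V / (p_U) with p_i = (n_i/n_T)·P.
At X = 0.729: the mole-fraction product g(X) = Π y_i^ν_i = 0.735. Since Kp = g(X)·P^{1}, P = (Kp/g)^(1/1) = (428/0.735)^(1/1) = 582 kPa.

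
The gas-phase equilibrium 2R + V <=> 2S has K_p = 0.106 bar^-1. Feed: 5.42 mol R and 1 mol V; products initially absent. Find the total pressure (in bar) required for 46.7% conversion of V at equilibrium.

P = 4.57 bar

Take 1 mol V as basis and let X be its fractional conversion, so ξ = X.
Species balance: n_R = 5.42 − 2X; n_V = 1 − X; n_S = 2X.
n_T = Σnᵢ = 6.42 − X.
K_p = p_S^2 / (p_R^2 p_V) with p_i = (n_i/n_T)·P.
At X = 0.467: the mole-fraction product g(X) = Π y_i^ν_i = 0.4842. Since K_p = g(X)·P^{-1}, P = (g/K_p)^(1/1) = (0.4842/0.106)^(1/1) = 4.57 bar.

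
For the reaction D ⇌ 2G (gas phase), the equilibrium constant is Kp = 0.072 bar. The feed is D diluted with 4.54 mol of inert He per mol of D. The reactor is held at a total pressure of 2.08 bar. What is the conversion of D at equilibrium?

Let X = conversion of D (basis 1 mol D); extent of reaction ξ = X.
At extent ξ: n_D = 1 − X; n_G = 2X; n_I = 4.54 (inert).
Summing: n_T = 5.54 + X.
With p_i = (n_i/n_T)P, Kp = p_G^2 / (p_D).
This yields a degree-2 equation in X; solving on (0,1), X = 0.199.

X = 0.199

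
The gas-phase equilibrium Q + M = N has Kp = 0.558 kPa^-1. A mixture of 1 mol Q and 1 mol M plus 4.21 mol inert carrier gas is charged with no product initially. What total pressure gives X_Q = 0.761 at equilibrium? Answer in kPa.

Let X = conversion of Q (basis 1 mol Q); extent of reaction ξ = X.
At extent ξ: n_Q = 1 − X; n_M = 1 − X; n_N = X; n_I = 4.21 (inert).
Summing: n_T = 6.21 − X.
Kp = p_N / (p_Q p_M) with p_i = (n_i/n_T)·P.
At X = 0.761: the mole-fraction product g(X) = Π y_i^ν_i = 72.59. Since Kp = g(X)·P^{-1}, P = (g/Kp)^(1/1) = (72.59/0.558)^(1/1) = 130 kPa.

P = 130 kPa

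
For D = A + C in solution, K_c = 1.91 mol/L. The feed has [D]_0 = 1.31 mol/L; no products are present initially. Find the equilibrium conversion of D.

Let X = conversion of D; extent ξ = 1.31·X mol/L.
Concentrations: [D] = 1.31 − 1.31X; [A] = 1.31X; [C] = 1.31X.
K_c = [A] [C] / ([D]).
Setting equal to 1.91 and solving for X on (0,1) gives X = 0.681.

X = 0.681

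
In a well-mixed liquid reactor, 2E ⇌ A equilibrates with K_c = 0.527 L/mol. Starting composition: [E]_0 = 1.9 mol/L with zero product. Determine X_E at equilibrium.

Let X = conversion of E; extent ξ = 1.9X/2 mol/L.
Concentrations: [E] = 1.9 − 1.9X; [A] = 0.95X.
K_c = [A] / ([E]^2).
Solving K_c = 0.527 for X ∈ (0,1): X = 0.500.

X = 0.500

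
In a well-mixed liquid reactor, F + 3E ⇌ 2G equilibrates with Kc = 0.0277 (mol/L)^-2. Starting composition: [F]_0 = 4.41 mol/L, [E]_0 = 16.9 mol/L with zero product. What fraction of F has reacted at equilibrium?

X = 0.622

Let X = conversion of F; extent ξ = 4.41·X mol/L.
Concentrations: [F] = 4.41 − 4.41X; [E] = 16.9 − 13.2X; [G] = 8.82X.
Kc = [G]^2 / ([F] [E]^3).
This equals 0.0277 at X = 0.622 (the root in 0 < X < 1).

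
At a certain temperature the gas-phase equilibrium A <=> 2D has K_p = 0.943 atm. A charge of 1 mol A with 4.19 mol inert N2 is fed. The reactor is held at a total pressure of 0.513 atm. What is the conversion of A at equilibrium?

Take 1 mol A as basis and let X be its fractional conversion, so ξ = X.
At extent ξ: n_A = 1 − X; n_D = 2X; n_I = 4.19 (inert).
Summing: n_T = 5.19 + X.
y_i = n_i/n_T, p_i = y_i·P. K_p = p_D^2 / (p_A).
Substituting and setting equal to 0.943 atm gives a polynomial in X; the root in (0,1) is X = 0.779.

X = 0.779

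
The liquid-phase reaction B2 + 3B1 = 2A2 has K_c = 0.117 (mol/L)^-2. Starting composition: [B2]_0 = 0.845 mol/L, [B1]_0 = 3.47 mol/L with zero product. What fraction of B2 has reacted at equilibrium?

Let X = conversion of B2; extent ξ = 0.845·X mol/L.
Concentrations: [B2] = 0.845 − 0.845X; [B1] = 3.47 − 2.54X; [A2] = 1.69X.
K_c = [A2]^2 / ([B2] [B1]^3).
Solving K_c = 0.117 for X ∈ (0,1): X = 0.468.

X = 0.468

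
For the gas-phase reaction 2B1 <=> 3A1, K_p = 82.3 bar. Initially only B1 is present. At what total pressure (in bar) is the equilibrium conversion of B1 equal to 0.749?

P = 5.03 bar

Basis: 1 mol B1 initially; let X = conversion of B1. Extent ξ = 0.5X.
At extent ξ: n_B1 = 1 − X; n_A1 = 1.5X.
Summing: n_T = 1 + 0.5X.
K_p = p_A1^3 / (p_B1^2) with p_i = (n_i/n_T)·P.
At X = 0.749: the mole-fraction product g(X) = Π y_i^ν_i = 16.38. Since K_p = g(X)·P^{1}, P = (K_p/g)^(1/1) = (82.3/16.38)^(1/1) = 5.03 bar.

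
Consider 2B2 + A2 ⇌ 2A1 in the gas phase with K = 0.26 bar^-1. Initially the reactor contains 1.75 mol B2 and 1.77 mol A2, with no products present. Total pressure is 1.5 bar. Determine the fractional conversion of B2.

Let X = conversion of B2 (basis 1.75 mol B2); extent of reaction ξ = 0.875X.
Moles: n_B2 = 1.75 − 1.75X; n_A2 = 1.77 − 0.875X; n_A1 = 1.75X.
Total moles n_T = 3.52 − 0.875X.
Mole fractions y_i = n_i/n_T; K = p_A1^2 / (p_B2^2 p_A2) with p_i = y_i·P.
This yields a degree-3 equation in X; solving on (0,1), X = 0.298.

X = 0.298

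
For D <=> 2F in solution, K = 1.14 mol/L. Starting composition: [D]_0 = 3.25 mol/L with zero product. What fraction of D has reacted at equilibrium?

Let X = conversion of D; extent ξ = 3.25·X mol/L.
Concentrations: [D] = 3.25 − 3.25X; [F] = 6.5X.
K = [F]^2 / ([D]).
Solving K = 1.14 for X ∈ (0,1): X = 0.256.

X = 0.256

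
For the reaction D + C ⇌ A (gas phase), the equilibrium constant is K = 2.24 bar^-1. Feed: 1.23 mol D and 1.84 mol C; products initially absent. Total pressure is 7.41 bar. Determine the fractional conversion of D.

Take 1.23 mol D as basis and let X be its fractional conversion, so ξ = 1.23X.
Species balance: n_D = 1.23 − 1.23X; n_C = 1.84 − 1.23X; n_A = 1.23X.
Summing: n_T = 3.07 − 1.23X.
y_i = n_i/n_T, p_i = y_i·P. K = p_A / (p_D p_C).
Equating to 2.24 bar^-1 and solving on 0 < X < 1: X = 0.865.

X = 0.865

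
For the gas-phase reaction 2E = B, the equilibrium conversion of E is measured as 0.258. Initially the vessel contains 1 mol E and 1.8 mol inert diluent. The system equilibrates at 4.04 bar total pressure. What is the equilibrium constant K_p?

K_p = 0.155 bar^-1

Basis: 1 mol E initially; let X = conversion of E. Extent ξ = 0.5X.
At extent ξ: n_E = 1 − X; n_B = 0.5X; n_I = 1.8 (inert).
Total moles n_T = 2.8 − 0.5X.
At X = 0.258: n_E = 0.742, n_B = 0.129, n_T = 2.67.
p_i = (n_i/n_T)·P. K_p = p_B / (p_E^2) = 0.155 bar^-1.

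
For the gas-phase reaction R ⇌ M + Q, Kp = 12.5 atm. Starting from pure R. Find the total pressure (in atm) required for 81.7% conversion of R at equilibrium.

Let X = conversion of R (basis 1 mol R); extent of reaction ξ = X.
At extent ξ: n_R = 1 − X; n_M = X; n_Q = X.
Summing: n_T = 1 + X.
Kp = p_M p_Q / (p_R) with p_i = (n_i/n_T)·P.
At X = 0.817: the mole-fraction product g(X) = Π y_i^ν_i = 2.007. Since Kp = g(X)·P^{1}, P = (Kp/g)^(1/1) = (12.5/2.007)^(1/1) = 6.23 atm.

P = 6.23 atm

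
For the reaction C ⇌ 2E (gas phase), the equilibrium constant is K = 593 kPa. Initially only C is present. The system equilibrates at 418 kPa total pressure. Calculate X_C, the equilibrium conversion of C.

Basis: 1 mol C initially; let X = conversion of C. Extent ξ = X.
Moles: n_C = 1 − X; n_E = 2X.
n_T = Σnᵢ = 1 + X.
Mole fractions y_i = n_i/n_T; K = p_E^2 / (p_C) with p_i = y_i·P.
This yields a degree-2 equation in X; solving on (0,1), X = 0.512.

X = 0.512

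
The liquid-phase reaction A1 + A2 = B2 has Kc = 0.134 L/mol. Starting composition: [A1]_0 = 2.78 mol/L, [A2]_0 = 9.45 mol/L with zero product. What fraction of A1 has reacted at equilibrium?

X = 0.518

Let X = conversion of A1; extent ξ = 2.78·X mol/L.
Concentrations: [A1] = 2.78 − 2.78X; [A2] = 9.45 − 2.78X; [B2] = 2.78X.
Kc = [B2] / ([A1] [A2]).
This equals 0.134 at X = 0.518 (the root in 0 < X < 1).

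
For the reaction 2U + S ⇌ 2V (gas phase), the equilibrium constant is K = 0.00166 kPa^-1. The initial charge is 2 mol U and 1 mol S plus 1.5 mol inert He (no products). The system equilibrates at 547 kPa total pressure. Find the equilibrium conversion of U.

X = 0.282

Basis: 2 mol U initially; let X = conversion of U. Extent ξ = X.
Species balance: n_U = 2 − 2X; n_S = 1 − X; n_V = 2X; n_I = 1.5 (inert).
Total moles n_T = 4.5 − X.
With p_i = (n_i/n_T)P, K = p_V^2 / (p_U^2 p_S).
Setting this equal to 0.00166 kPa^-1 and taking the physical root (0 < X < 1) gives X = 0.282.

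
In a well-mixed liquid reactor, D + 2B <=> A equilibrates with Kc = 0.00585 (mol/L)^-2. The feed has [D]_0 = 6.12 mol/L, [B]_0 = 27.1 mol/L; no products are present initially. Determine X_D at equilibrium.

X = 0.675

Let X = conversion of D; extent ξ = 6.12·X mol/L.
Concentrations: [D] = 6.12 − 6.12X; [B] = 27.1 − 12.2X; [A] = 6.12X.
Kc = [A] / ([D] [B]^2).
Equating to 0.00585 (mol/L)^-2: the physical root is X = 0.675.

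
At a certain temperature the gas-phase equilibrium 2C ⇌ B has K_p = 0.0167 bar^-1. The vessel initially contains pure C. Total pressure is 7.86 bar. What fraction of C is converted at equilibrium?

Take 1 mol C as basis and let X be its fractional conversion, so ξ = 0.5X.
Moles: n_C = 1 − X; n_B = 0.5X.
Summing: n_T = 1 − 0.5X.
Mole fractions y_i = n_i/n_T; K_p = p_B / (p_C^2) with p_i = y_i·P.
Equating to 0.0167 bar^-1 and solving on 0 < X < 1: X = 0.190.

X = 0.190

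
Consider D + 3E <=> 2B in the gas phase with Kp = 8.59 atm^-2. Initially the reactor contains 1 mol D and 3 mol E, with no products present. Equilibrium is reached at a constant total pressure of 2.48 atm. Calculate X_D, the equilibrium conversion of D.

Basis: 1 mol D initially; let X = conversion of D. Extent ξ = X.
Species balance: n_D = 1 − X; n_E = 3 − 3X; n_B = 2X.
Total moles n_T = 4 − 2X.
Mole fractions y_i = n_i/n_T; Kp = p_B^2 / (p_D p_E^3) with p_i = y_i·P.
Equating to 8.59 atm^-2 and solving on 0 < X < 1: X = 0.691.

X = 0.691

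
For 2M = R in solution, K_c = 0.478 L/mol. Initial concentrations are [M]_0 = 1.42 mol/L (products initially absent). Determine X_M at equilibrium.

Let X = conversion of M; extent ξ = 1.42X/2 mol/L.
Concentrations: [M] = 1.42 − 1.42X; [R] = 0.71X.
K_c = [R] / ([M]^2).
Setting equal to 0.478 and solving for X on (0,1) gives X = 0.434.

X = 0.434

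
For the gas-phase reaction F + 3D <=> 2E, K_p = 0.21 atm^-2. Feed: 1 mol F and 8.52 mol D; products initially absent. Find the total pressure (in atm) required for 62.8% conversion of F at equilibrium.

P = 2.17 atm

Let X = conversion of F (basis 1 mol F); extent of reaction ξ = X.
Mole table: n_F = 1 − X; n_D = 8.52 − 3X; n_E = 2X.
Total moles n_T = 9.52 − 2X.
K_p = p_E^2 / (p_F p_D^3) with p_i = (n_i/n_T)·P.
At X = 0.628: the mole-fraction product g(X) = Π y_i^ν_i = 0.9911. Since K_p = g(X)·P^{-2}, P = (g/K_p)^(1/2) = (0.9911/0.21)^(1/2) = 2.17 atm.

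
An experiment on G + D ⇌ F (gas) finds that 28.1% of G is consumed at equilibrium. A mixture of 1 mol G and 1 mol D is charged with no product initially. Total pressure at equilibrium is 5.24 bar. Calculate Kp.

Kp = 0.178 bar^-1

Let X = conversion of G (basis 1 mol G); extent of reaction ξ = X.
Mole table: n_G = 1 − X; n_D = 1 − X; n_F = X.
Total moles n_T = 2 − X.
At X = 0.281: n_G = 0.719, n_D = 0.719, n_F = 0.281, n_T = 1.72.
p_i = (n_i/n_T)·P. Kp = p_F / (p_G p_D) = 0.178 bar^-1.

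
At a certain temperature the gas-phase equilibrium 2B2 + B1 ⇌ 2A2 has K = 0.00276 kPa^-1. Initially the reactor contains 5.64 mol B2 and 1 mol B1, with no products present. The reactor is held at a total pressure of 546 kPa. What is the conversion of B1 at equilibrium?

X = 0.647

Let X = conversion of B1 (basis 1 mol B1); extent of reaction ξ = X.
Moles: n_B2 = 5.64 − 2X; n_B1 = 1 − X; n_A2 = 2X.
Total moles n_T = 6.64 − X.
Mole fractions y_i = n_i/n_T; K = p_A2^2 / (p_B2^2 p_B1) with p_i = y_i·P.
Equating to 0.00276 kPa^-1 and solving on 0 < X < 1: X = 0.647.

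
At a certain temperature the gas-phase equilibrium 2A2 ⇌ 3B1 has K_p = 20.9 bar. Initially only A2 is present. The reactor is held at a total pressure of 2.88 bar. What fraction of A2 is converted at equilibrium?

Basis: 1 mol A2 initially; let X = conversion of A2. Extent ξ = 0.5X.
Moles: n_A2 = 1 − X; n_B1 = 1.5X.
Summing: n_T = 1 + 0.5X.
Mole fractions y_i = n_i/n_T; K_p = p_B1^3 / (p_A2^2) with p_i = y_i·P.
Equating to 20.9 bar and solving on 0 < X < 1: X = 0.674.

X = 0.674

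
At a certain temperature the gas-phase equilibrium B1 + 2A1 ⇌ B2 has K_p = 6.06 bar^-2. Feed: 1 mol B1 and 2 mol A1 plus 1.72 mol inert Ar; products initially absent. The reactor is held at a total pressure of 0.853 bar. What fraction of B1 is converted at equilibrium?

X = 0.326

Take 1 mol B1 as basis and let X be its fractional conversion, so ξ = X.
Species balance: n_B1 = 1 − X; n_A1 = 2 − 2X; n_B2 = X; n_I = 1.72 (inert).
Summing: n_T = 4.72 − 2X.
With p_i = (n_i/n_T)P, K_p = p_B2 / (p_B1 p_A1^2).
Equating to 6.06 bar^-2 and solving on 0 < X < 1: X = 0.326.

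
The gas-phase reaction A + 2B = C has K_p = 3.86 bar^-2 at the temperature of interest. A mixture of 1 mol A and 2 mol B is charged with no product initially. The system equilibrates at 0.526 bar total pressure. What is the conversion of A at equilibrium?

X = 0.273

Let X = conversion of A (basis 1 mol A); extent of reaction ξ = X.
At extent ξ: n_A = 1 − X; n_B = 2 − 2X; n_C = X.
n_T = Σnᵢ = 3 − 2X.
y_i = n_i/n_T, p_i = y_i·P. K_p = p_C / (p_A p_B^2).
Substituting and setting equal to 3.86 bar^-2 gives a polynomial in X; the root in (0,1) is X = 0.273.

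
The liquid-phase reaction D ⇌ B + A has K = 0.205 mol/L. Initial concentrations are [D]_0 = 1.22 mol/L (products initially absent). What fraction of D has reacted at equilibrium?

Let X = conversion of D; extent ξ = 1.22·X mol/L.
Concentrations: [D] = 1.22 − 1.22X; [B] = 1.22X; [A] = 1.22X.
K = [B] [A] / ([D]).
Setting equal to 0.205 and solving for X on (0,1) gives X = 0.334.

X = 0.334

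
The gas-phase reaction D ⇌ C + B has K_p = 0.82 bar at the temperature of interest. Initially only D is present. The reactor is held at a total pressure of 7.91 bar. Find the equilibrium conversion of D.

Let X = conversion of D (basis 1 mol D); extent of reaction ξ = X.
Moles: n_D = 1 − X; n_C = X; n_B = X.
Total moles n_T = 1 + X.
y_i = n_i/n_T, p_i = y_i·P. K_p = p_C p_B / (p_D).
Equating to 0.82 bar and solving on 0 < X < 1: X = 0.306.

X = 0.306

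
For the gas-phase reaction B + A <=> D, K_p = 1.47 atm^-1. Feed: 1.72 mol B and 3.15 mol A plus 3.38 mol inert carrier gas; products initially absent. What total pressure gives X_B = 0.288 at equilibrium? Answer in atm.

P = 0.804 atm

Take 1.72 mol B as basis and let X be its fractional conversion, so ξ = 1.72X.
Moles: n_B = 1.72 − 1.72X; n_A = 3.15 − 1.72X; n_D = 1.72X; n_I = 3.38 (inert).
Summing: n_T = 8.25 − 1.72X.
K_p = p_D / (p_B p_A) with p_i = (n_i/n_T)·P.
At X = 0.288: the mole-fraction product g(X) = Π y_i^ν_i = 1.182. Since K_p = g(X)·P^{-1}, P = (g/K_p)^(1/1) = (1.182/1.47)^(1/1) = 0.804 atm.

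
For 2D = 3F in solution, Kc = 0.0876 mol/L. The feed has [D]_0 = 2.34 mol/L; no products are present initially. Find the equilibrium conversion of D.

Let X = conversion of D; extent ξ = 2.34X/2 mol/L.
Concentrations: [D] = 2.34 − 2.34X; [F] = 3.51X.
Kc = [F]^3 / ([D]^2).
Solving Kc = 0.0876 for X ∈ (0,1): X = 0.193.

X = 0.193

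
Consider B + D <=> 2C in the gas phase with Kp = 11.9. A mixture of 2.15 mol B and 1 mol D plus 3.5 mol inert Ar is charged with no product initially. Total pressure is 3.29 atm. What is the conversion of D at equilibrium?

Let X = conversion of D (basis 1 mol D); extent of reaction ξ = X.
Moles: n_B = 2.15 − X; n_D = 1 − X; n_C = 2X; n_I = 3.5 (inert).
n_T stays at 6.65 (no change in mole number).
y_i = n_i/n_T, p_i = y_i·P. Kp = p_C^2 / (p_B p_D).
Setting this equal to 11.9 and taking the physical root (0 < X < 1) gives X = 0.827.

X = 0.827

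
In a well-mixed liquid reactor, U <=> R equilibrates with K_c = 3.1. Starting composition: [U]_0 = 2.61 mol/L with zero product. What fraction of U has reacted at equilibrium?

Let X = conversion of U; extent ξ = 2.61·X mol/L.
Concentrations: [U] = 2.61 − 2.61X; [R] = 2.61X.
K_c = [R] / ([U]).
This equals 3.1 at X = 0.756 (the root in 0 < X < 1).

X = 0.756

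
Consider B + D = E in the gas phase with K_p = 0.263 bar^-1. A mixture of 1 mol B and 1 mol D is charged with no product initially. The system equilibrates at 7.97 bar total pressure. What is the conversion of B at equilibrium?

Let X = conversion of B (basis 1 mol B); extent of reaction ξ = X.
Species balance: n_B = 1 − X; n_D = 1 − X; n_E = X.
Summing: n_T = 2 − X.
Mole fractions y_i = n_i/n_T; K_p = p_E / (p_B p_D) with p_i = y_i·P.
Setting this equal to 0.263 bar^-1 and taking the physical root (0 < X < 1) gives X = 0.432.

X = 0.432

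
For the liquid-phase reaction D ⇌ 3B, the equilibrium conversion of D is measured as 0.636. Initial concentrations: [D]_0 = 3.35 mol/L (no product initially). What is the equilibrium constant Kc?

Kc = 214 (mol/L)^2

Let X = conversion of D.
Concentrations: [D] = 3.35 − 3.35X; [B] = 10.1X.
At X = 0.636: [D] = 1.22, [B] = 6.39.
Kc = [B]^3 / ([D]) = 214 (mol/L)^2.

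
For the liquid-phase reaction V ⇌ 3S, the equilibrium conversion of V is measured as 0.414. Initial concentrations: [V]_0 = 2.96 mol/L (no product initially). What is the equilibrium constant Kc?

Kc = 28.6 (mol/L)^2

Let X = conversion of V.
Concentrations: [V] = 2.96 − 2.96X; [S] = 8.88X.
At X = 0.414: [V] = 1.73, [S] = 3.68.
Kc = [S]^3 / ([V]) = 28.6 (mol/L)^2.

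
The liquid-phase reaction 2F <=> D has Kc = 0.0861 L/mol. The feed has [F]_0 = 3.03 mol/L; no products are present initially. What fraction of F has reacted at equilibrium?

Let X = conversion of F; extent ξ = 3.03X/2 mol/L.
Concentrations: [F] = 3.03 − 3.03X; [D] = 1.51X.
Kc = [D] / ([F]^2).
This equals 0.0861 at X = 0.275 (the root in 0 < X < 1).

X = 0.275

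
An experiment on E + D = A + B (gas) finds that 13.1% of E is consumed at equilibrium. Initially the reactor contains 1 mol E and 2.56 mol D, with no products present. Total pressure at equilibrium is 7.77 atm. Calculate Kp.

Kp = 0.00813

Let X = conversion of E (basis 1 mol E); extent of reaction ξ = X.
Species balance: n_E = 1 − X; n_D = 2.56 − X; n_A = X; n_B = X.
Since Δν = 0, n_T = 3.56 throughout.
At X = 0.131: n_E = 0.869, n_D = 2.43, n_A = 0.131, n_B = 0.131, n_T = 3.56.
p_i = (n_i/n_T)·P. Kp = p_A p_B / (p_E p_D) = 0.00813.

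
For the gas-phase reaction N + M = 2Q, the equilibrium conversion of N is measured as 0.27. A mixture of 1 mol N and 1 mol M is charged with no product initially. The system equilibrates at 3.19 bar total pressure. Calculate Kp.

Kp = 0.547

Take 1 mol N as basis and let X be its fractional conversion, so ξ = X.
Mole table: n_N = 1 − X; n_M = 1 − X; n_Q = 2X.
n_T stays at 2 (no change in mole number).
At X = 0.27: n_N = 0.73, n_M = 0.73, n_Q = 0.54, n_T = 2.
p_i = (n_i/n_T)·P. Kp = p_Q^2 / (p_N p_M) = 0.547.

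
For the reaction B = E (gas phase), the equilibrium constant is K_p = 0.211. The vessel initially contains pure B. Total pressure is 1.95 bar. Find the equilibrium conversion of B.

X = 0.174

Let X = conversion of B (basis 1 mol B); extent of reaction ξ = X.
Moles: n_B = 1 − X; n_E = X.
Total moles n_T = 1 (Δν = 0, constant).
Mole fractions y_i = n_i/n_T; K_p = p_E / (p_B) with p_i = y_i·P.
Equating to 0.211 and solving on 0 < X < 1: X = 0.174.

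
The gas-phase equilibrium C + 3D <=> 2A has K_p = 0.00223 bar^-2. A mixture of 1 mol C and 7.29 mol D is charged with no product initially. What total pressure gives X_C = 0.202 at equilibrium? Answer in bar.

P = 4.37 bar

Take 1 mol C as basis and let X be its fractional conversion, so ξ = X.
Moles: n_C = 1 − X; n_D = 7.29 − 3X; n_A = 2X.
Total moles n_T = 8.29 − 2X.
K_p = p_A^2 / (p_C p_D^3) with p_i = (n_i/n_T)·P.
At X = 0.202: the mole-fraction product g(X) = Π y_i^ν_i = 0.0426. Since K_p = g(X)·P^{-2}, P = (g/K_p)^(1/2) = (0.0426/0.00223)^(1/2) = 4.37 bar.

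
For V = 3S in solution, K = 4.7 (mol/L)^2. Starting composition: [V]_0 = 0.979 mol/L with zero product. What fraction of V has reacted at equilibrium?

Let X = conversion of V; extent ξ = 0.979·X mol/L.
Concentrations: [V] = 0.979 − 0.979X; [S] = 2.94X.
K = [S]^3 / ([V]).
This equals 4.7 at X = 0.461 (the root in 0 < X < 1).

X = 0.461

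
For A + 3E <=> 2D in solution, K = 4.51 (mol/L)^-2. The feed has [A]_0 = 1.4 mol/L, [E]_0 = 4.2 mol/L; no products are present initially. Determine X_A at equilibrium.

Let X = conversion of A; extent ξ = 1.4·X mol/L.
Concentrations: [A] = 1.4 − 1.4X; [E] = 4.2 − 4.2X; [D] = 2.8X.
K = [D]^2 / ([A] [E]^3).
Solving K = 4.51 for X ∈ (0,1): X = 0.699.

X = 0.699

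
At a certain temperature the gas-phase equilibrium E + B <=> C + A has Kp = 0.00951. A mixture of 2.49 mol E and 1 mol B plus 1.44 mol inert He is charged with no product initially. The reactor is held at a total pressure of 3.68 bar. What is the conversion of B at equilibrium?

X = 0.139

Basis: 1 mol B initially; let X = conversion of B. Extent ξ = X.
Species balance: n_E = 2.49 − X; n_B = 1 − X; n_C = X; n_A = X; n_I = 1.44 (inert).
Since Δν = 0, n_T = 4.93 throughout.
y_i = n_i/n_T, p_i = y_i·P. Kp = p_C p_A / (p_E p_B).
Substituting and setting equal to 0.00951 gives a polynomial in X; the root in (0,1) is X = 0.139.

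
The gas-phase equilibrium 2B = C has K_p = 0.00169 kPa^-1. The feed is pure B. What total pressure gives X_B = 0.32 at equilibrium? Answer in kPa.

P = 172 kPa

Take 1 mol B as basis and let X be its fractional conversion, so ξ = 0.5X.
Mole table: n_B = 1 − X; n_C = 0.5X.
n_T = Σnᵢ = 1 − 0.5X.
K_p = p_C / (p_B^2) with p_i = (n_i/n_T)·P.
At X = 0.32: the mole-fraction product g(X) = Π y_i^ν_i = 0.2907. Since K_p = g(X)·P^{-1}, P = (g/K_p)^(1/1) = (0.2907/0.00169)^(1/1) = 172 kPa.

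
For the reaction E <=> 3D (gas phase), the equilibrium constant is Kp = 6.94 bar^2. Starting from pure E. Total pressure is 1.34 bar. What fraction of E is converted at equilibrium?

Let X = conversion of E (basis 1 mol E); extent of reaction ξ = X.
Species balance: n_E = 1 − X; n_D = 3X.
Total moles n_T = 1 + 2X.
y_i = n_i/n_T, p_i = y_i·P. Kp = p_D^3 / (p_E).
Setting this equal to 6.94 bar^2 and taking the physical root (0 < X < 1) gives X = 0.644.

X = 0.644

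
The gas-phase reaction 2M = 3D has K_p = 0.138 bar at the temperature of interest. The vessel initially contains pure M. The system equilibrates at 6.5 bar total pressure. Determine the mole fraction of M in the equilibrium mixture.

y_M = 0.768

Basis: 1 mol M initially; let X = conversion of M. Extent ξ = 0.5X.
At extent ξ: n_M = 1 − X; n_D = 1.5X.
n_T = Σnᵢ = 1 + 0.5X.
y_i = n_i/n_T, p_i = y_i·P. K_p = p_D^3 / (p_M^2).
Setting this equal to 0.138 bar and taking the physical root (0 < X < 1) gives X = 0.168.
Then n_M = 0.832, n_T = 1.08, so y_M = 0.768.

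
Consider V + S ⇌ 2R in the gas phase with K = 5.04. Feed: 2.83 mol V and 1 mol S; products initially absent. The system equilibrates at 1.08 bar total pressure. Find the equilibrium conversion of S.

Basis: 1 mol S initially; let X = conversion of S. Extent ξ = X.
Species balance: n_V = 2.83 − X; n_S = 1 − X; n_R = 2X.
n_T stays at 3.83 (no change in mole number).
Mole fractions y_i = n_i/n_T; K = p_R^2 / (p_V p_S) with p_i = y_i·P.
Setting this equal to 5.04 and taking the physical root (0 < X < 1) gives X = 0.771.

X = 0.771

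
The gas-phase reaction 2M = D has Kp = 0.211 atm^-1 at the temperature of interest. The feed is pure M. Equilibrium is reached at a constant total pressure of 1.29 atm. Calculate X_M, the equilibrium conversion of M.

X = 0.308

Basis: 1 mol M initially; let X = conversion of M. Extent ξ = 0.5X.
At extent ξ: n_M = 1 − X; n_D = 0.5X.
Summing: n_T = 1 − 0.5X.
Mole fractions y_i = n_i/n_T; Kp = p_D / (p_M^2) with p_i = y_i·P.
Setting this equal to 0.211 atm^-1 and taking the physical root (0 < X < 1) gives X = 0.308.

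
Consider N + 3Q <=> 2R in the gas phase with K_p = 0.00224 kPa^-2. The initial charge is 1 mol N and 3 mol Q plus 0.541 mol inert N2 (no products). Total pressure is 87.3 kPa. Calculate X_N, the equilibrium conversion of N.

Basis: 1 mol N initially; let X = conversion of N. Extent ξ = X.
At extent ξ: n_N = 1 − X; n_Q = 3 − 3X; n_R = 2X; n_I = 0.541 (inert).
Summing: n_T = 4.54 − 2X.
Mole fractions y_i = n_i/n_T; K_p = p_R^2 / (p_N p_Q^3) with p_i = y_i·P.
Setting this equal to 0.00224 kPa^-2 and taking the physical root (0 < X < 1) gives X = 0.574.

X = 0.574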